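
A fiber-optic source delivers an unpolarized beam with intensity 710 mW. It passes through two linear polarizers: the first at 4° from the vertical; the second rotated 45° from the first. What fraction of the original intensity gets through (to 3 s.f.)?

Unpolarized light through the first polarizer → I₁ = 710 mW/2 = 355 mW, polarized at 4°.
I₂ = I₁ · cos²(45°) = 355 · 0.5 = 177.5 mW.
Transmitted fraction = 0.25.

I/I₀ ≈ 0.250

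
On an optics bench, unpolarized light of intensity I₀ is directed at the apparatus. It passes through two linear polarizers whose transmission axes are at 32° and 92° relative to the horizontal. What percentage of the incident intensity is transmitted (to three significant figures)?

≈ 12.5%

Unpolarized light through the first polarizer → I₁ = ½ I₀, now polarized at 32°.
I₂ = I₁ cos²(92° − 32°) = 0.5 I₀ · cos²(60°) = 0.125 I₀.
That is 12.5% of the incident intensity.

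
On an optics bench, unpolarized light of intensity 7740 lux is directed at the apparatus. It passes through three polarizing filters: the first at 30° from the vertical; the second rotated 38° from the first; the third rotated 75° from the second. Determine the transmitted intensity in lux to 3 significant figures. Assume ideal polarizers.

I ≈ 161 lux

Unpolarized light through the first polarizer → I₁ = 7740 lux/2 = 3870 lux, polarized at 30°.
I₂ = I₁ · cos²(38°) = 3870 · 0.621 = 2403 lux.
I₃ = I₂ · cos²(75°) = 2403 · 0.06699 = 161 lux.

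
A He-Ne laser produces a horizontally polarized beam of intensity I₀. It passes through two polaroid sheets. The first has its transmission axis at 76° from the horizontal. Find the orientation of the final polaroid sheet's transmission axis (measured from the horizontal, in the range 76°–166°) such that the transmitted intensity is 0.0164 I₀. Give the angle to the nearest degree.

θ ≈ 134°

I₁ = I₀ cos²(76° − 0°) = I₀ cos²(76°) = 0.05853 I₀.
Need I₂/I₀ = 0.0164, so cos²(θ − 76°) = 0.0164 / 0.05853 = 0.2802.
θ − 76° = arccos(√0.2802) = 58.0°, giving θ ≈ 76 + 58.0 = 134.0°.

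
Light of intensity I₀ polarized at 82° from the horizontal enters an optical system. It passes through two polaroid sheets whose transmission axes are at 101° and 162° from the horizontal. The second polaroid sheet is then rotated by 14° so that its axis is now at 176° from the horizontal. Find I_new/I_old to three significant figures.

Before rotation:
By Malus's law, I₁ = I₀ cos²(101° − 82°) = I₀ cos²(19°) = 0.894 I₀.
I₂ = I₁ cos²(162° − 101°) = 0.894 I₀ · cos²(61°) = 0.2101 I₀.
After rotation:
I₁ = I₀ cos²(101° − 82°) = I₀ cos²(19°) = 0.894 I₀.
I₂ = I₁ cos²(176° − 101°) = 0.894 I₀ · cos²(75°) = 0.05989 I₀.
Ratio = 0.05989 / 0.2101 = 0.285.

I_new/I_old ≈ 0.285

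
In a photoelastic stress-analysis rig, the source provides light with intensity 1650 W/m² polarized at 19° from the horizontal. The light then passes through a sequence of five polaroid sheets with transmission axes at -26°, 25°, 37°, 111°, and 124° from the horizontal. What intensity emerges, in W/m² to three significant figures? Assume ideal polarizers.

I ≈ 22.5 W/m²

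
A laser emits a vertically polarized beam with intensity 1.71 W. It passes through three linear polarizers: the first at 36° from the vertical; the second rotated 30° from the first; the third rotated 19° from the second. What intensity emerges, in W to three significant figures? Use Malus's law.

I ≈ 0.750 W

By Malus's law, I₁ = 1.71 W · cos²(36°) = 1.119 W.
I₂ = I₁ · cos²(30°) = 1.119 · 0.75 = 0.8394 W.
I₃ = I₂ · cos²(19°) = 0.8394 · 0.894 = 0.7504 W.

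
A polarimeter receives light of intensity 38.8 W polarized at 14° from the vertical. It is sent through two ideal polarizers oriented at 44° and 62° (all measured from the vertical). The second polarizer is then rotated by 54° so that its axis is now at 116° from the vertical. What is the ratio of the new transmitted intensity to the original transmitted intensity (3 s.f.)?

I_new/I_old ≈ 0.106

Before rotation:
I₁ = I₀ cos²(44° − 14°) = I₀ cos²(30°) = 0.75 I₀.
I₂ = I₁ cos²(62° − 44°) = 0.75 I₀ · cos²(18°) = 0.6784 I₀.
After rotation:
I₁ = I₀ cos²(44° − 14°) = I₀ cos²(30°) = 0.75 I₀.
I₂ = I₁ cos²(116° − 44°) = 0.75 I₀ · cos²(72°) = 0.07162 I₀.
Ratio = 0.07162 / 0.6784 = 0.1056.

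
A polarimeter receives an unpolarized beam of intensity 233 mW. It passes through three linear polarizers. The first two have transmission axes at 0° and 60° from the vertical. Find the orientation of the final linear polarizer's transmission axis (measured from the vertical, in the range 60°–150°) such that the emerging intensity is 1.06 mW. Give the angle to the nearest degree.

θ ≈ 139°

Unpolarized light through the first polarizer → I₁ = ½ I₀, now polarized at 0°.
I₂ = I₁ cos²(60° − 0°) = 0.5 I₀ · cos²(60°) = 0.125 I₀.
Target fraction: 1.06 / 233 mW = 0.004549 of I₀.
Need I₃/I₀ = 0.004549, so cos²(θ − 60°) = 0.004549 / 0.125 = 0.03639.
θ − 60° = arccos(√0.03639) = 79.0°, giving θ ≈ 60 + 79.0 = 139.0°.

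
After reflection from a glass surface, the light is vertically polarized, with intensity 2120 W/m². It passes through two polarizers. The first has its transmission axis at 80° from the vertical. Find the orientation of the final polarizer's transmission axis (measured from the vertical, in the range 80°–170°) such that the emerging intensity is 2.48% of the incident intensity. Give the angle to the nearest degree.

By Malus's law, I₁ = I₀ cos²(80° − 0°) = I₀ cos²(80°) = 0.03015 I₀.
Need I₂/I₀ = 0.0248, so cos²(θ − 80°) = 0.0248 / 0.03015 = 0.8225.
θ − 80° = arccos(√0.8225) = 24.9°, giving θ ≈ 80 + 24.9 = 104.9°.

θ ≈ 105°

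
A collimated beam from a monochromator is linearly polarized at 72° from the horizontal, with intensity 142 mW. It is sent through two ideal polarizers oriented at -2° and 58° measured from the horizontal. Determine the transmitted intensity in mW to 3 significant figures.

I ≈ 2.70 mW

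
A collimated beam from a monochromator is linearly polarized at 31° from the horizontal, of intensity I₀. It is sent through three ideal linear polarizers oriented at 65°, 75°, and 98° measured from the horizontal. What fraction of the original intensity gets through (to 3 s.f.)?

≈ 0.565 I₀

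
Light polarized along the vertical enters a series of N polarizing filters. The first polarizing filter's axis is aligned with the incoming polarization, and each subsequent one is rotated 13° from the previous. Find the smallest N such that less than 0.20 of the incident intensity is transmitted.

N = 32

First polarizer is aligned with the polarization: full transmission.
Each further stage multiplies by cos²(13°) = 0.9494.
After N polarizers: T = 0.9494^(N−1). Require T < 0.20 ⇒ N−1 > ln(0.20)/ln(0.9494) = 30.99, so N−1 ≥ 31 and N = 32.
Check: N=32 gives T = 0.1999 < 0.20; N=31 gives T = 0.2106.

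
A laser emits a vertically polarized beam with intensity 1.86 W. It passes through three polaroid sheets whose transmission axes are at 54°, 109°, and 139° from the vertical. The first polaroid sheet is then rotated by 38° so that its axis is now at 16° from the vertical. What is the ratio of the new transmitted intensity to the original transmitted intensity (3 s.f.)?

I_new/I_old ≈ 0.0223

Before rotation:
I₁ = I₀ cos²(54° − 0°) = I₀ cos²(54°) = 0.3455 I₀.
I₂ = I₁ cos²(109° − 54°) = 0.3455 I₀ · cos²(55°) = 0.1137 I₀.
I₃ = I₂ cos²(139° − 109°) = 0.1137 I₀ · cos²(30°) = 0.08525 I₀.
After rotation:
I₁ = I₀ cos²(16° − 0°) = I₀ cos²(16°) = 0.924 I₀.
Angle between axes 1 and 2: 87°. I₂ = 0.924 I₀ · cos²(87°) = 0.002531 I₀.
I₃ = I₂ cos²(139° − 109°) = 0.002531 I₀ · cos²(30°) = 0.001898 I₀.
Ratio = 0.001898 / 0.08525 = 0.02227.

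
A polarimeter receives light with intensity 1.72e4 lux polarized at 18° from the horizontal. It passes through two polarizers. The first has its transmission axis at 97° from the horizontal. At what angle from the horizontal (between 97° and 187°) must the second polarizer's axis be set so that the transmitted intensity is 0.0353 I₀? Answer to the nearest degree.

θ ≈ 107°

By Malus's law, I₁ = I₀ cos²(97° − 18°) = I₀ cos²(79°) = 0.03641 I₀.
Need I₂/I₀ = 0.0353, so cos²(θ − 97°) = 0.0353 / 0.03641 = 0.9696.
θ − 97° = arccos(√0.9696) = 10.0°, giving θ ≈ 97 + 10.0 = 107.0°.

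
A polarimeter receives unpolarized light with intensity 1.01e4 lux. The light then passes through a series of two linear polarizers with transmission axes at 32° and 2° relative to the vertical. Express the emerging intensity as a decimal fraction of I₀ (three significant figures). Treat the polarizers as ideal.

I/I₀ ≈ 0.375

Unpolarized light through the first polarizer → I₁ = 1.01e4 lux/2 = 5050 lux, polarized at 32°.
I₂ = I₁ · cos²(30°) = 5050 · 0.75 = 3788 lux.
Transmitted fraction = 0.375.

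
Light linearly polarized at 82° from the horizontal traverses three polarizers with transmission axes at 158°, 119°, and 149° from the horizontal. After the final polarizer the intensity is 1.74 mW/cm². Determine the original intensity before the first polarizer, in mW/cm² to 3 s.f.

I₁ = I₀ cos²(158° − 82°) = I₀ cos²(76°) = 0.05853 I₀.
I₂ = I₁ cos²(119° − 158°) = 0.05853 I₀ · cos²(39°) = 0.03535 I₀.
I₃ = I₂ cos²(149° − 119°) = 0.03535 I₀ · cos²(30°) = 0.02651 I₀.
So 1.74 mW/cm² = 0.02651 I₀, giving I₀ = 1.74/0.02651 = 65.63 mW/cm².

I₀ ≈ 65.6 mW/cm²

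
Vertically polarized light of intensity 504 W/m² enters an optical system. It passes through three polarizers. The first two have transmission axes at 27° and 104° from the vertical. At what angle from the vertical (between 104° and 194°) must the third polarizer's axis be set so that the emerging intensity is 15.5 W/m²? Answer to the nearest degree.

θ ≈ 133°

By Malus's law, I₁ = I₀ cos²(27° − 0°) = I₀ cos²(27°) = 0.7939 I₀.
I₂ = I₁ cos²(104° − 27°) = 0.7939 I₀ · cos²(77°) = 0.04017 I₀.
Target fraction: 15.5 / 504 W/m² = 0.03075 of I₀.
Need I₃/I₀ = 0.03075, so cos²(θ − 104°) = 0.03075 / 0.04017 = 0.7655.
θ − 104° = arccos(√0.7655) = 29.0°, giving θ ≈ 104 + 29.0 = 133.0°.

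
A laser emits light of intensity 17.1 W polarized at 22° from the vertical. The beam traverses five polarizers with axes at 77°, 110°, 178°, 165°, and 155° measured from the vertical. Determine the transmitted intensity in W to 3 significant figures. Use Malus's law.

By Malus's law, I₁ = 17.1 W · cos²(55°) = 5.626 W.
I₂ = I₁ · cos²(33°) = 5.626 · 0.7034 = 3.957 W.
I₃ = I₂ · cos²(68°) = 3.957 · 0.1403 = 0.5553 W.
I₄ = I₃ · cos²(13°) = 0.5553 · 0.9494 = 0.5272 W.
I₅ = I₄ · cos²(10°) = 0.5272 · 0.9698 = 0.5113 W.

I ≈ 0.511 W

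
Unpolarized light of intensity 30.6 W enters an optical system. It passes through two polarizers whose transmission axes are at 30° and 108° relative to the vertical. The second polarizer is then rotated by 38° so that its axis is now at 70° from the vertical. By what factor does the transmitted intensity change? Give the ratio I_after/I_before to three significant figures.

I_new/I_old ≈ 13.6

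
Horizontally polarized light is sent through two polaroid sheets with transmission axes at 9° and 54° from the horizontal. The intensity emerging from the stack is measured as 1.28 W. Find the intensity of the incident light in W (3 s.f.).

I₀ ≈ 2.62 W

By Malus's law, I₁ = I₀ cos²(9° − 0°) = I₀ cos²(9°) = 0.9755 I₀.
I₂ = I₁ cos²(54° − 9°) = 0.9755 I₀ · cos²(45°) = 0.4878 I₀.
So 1.28 W = 0.4878 I₀, giving I₀ = 1.28/0.4878 = 2.624 W.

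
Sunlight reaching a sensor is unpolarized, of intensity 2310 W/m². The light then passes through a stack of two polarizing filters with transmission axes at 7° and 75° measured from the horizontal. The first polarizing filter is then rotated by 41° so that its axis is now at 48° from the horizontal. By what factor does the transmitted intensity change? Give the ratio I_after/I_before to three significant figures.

Before rotation:
Unpolarized light through the first polarizer → I₁ = ½ I₀, now polarized at 7°.
I₂ = I₁ cos²(75° − 7°) = 0.5 I₀ · cos²(68°) = 0.07017 I₀.
After rotation:
Unpolarized light through the first polarizer → I₁ = ½ I₀, now polarized at 48°.
I₂ = I₁ cos²(75° − 48°) = 0.5 I₀ · cos²(27°) = 0.3969 I₀.
Ratio = 0.3969 / 0.07017 = 5.657.

I_new/I_old ≈ 5.66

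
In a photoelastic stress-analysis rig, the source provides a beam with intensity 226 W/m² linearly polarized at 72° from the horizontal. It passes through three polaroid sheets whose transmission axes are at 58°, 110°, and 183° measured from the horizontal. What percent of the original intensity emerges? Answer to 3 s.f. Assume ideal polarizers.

≈ 3.05%

I₁ = 226 W/m² · cos²(14°) = 212.8 W/m².
I₂ = I₁ · cos²(52°) = 212.8 · 0.379 = 80.65 W/m².
I₃ = I₂ · cos²(73°) = 80.65 · 0.08548 = 6.894 W/m².
That is 3.05% of the incident intensity.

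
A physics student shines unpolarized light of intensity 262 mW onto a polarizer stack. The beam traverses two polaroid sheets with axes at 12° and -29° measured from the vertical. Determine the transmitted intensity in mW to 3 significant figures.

Unpolarized light through the first polarizer → I₁ = 262 mW/2 = 131 mW, polarized at 12°.
I₂ = I₁ · cos²(41°) = 131 · 0.5696 = 74.62 mW.

I ≈ 74.6 mW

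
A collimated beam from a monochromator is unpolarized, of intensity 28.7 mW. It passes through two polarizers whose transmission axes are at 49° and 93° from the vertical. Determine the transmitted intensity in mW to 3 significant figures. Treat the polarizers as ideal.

I ≈ 7.43 mW

Unpolarized light through the first polarizer → I₁ = 28.7 mW/2 = 14.35 mW, polarized at 49°.
I₂ = I₁ · cos²(44°) = 14.35 · 0.5174 = 7.425 mW.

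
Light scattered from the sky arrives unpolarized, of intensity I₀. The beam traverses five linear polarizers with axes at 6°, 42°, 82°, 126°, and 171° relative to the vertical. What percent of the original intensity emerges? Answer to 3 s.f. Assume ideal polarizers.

Unpolarized light through the first polarizer → I₁ = ½ I₀, now polarized at 6°.
I₂ = I₁ cos²(42° − 6°) = 0.5 I₀ · cos²(36°) = 0.3273 I₀.
I₃ = I₂ cos²(82° − 42°) = 0.3273 I₀ · cos²(40°) = 0.192 I₀.
I₄ = I₃ cos²(126° − 82°) = 0.192 I₀ · cos²(44°) = 0.09937 I₀.
I₅ = I₄ cos²(171° − 126°) = 0.09937 I₀ · cos²(45°) = 0.04969 I₀.
That is 4.969% of the incident intensity.

≈ 4.97%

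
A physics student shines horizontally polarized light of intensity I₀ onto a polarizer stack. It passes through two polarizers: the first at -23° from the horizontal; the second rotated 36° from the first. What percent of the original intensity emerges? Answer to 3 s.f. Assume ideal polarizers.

≈ 55.5%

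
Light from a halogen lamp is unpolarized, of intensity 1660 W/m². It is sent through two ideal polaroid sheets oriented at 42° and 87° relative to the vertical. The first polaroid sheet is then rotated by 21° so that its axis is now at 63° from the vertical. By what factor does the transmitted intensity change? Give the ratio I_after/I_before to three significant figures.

I_new/I_old ≈ 1.67

Before rotation:
Unpolarized light through the first polarizer → I₁ = ½ I₀, now polarized at 42°.
I₂ = I₁ cos²(87° − 42°) = 0.5 I₀ · cos²(45°) = 0.25 I₀.
After rotation:
Unpolarized light through the first polarizer → I₁ = ½ I₀, now polarized at 63°.
I₂ = I₁ cos²(87° − 63°) = 0.5 I₀ · cos²(24°) = 0.4173 I₀.
Ratio = 0.4173 / 0.25 = 1.669.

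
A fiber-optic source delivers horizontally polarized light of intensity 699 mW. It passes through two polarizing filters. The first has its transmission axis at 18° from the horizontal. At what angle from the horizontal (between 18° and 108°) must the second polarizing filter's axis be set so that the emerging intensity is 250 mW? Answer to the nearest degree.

I₁ = I₀ cos²(18° − 0°) = I₀ cos²(18°) = 0.9045 I₀.
Target fraction: 250 / 699 mW = 0.3577 of I₀.
Need I₂/I₀ = 0.3577, so cos²(θ − 18°) = 0.3577 / 0.9045 = 0.3954.
θ − 18° = arccos(√0.3954) = 51.0°, giving θ ≈ 18 + 51.0 = 69.0°.

θ ≈ 69°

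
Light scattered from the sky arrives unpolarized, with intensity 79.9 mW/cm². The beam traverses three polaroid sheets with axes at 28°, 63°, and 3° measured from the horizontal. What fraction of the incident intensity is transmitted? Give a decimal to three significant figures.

Unpolarized light through the first polarizer → I₁ = 79.9 mW/cm²/2 = 39.95 mW/cm², polarized at 28°.
I₂ = I₁ · cos²(35°) = 39.95 · 0.671 = 26.81 mW/cm².
I₃ = I₂ · cos²(60°) = 26.81 · 0.25 = 6.702 mW/cm².
Transmitted fraction = 0.08388.

I/I₀ ≈ 0.0839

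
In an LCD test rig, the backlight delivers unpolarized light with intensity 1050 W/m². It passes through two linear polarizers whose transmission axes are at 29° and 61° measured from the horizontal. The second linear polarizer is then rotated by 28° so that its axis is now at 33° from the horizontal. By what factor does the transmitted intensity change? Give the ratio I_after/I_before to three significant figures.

I_new/I_old ≈ 1.38

Before rotation:
Unpolarized light through the first polarizer → I₁ = ½ I₀, now polarized at 29°.
I₂ = I₁ cos²(61° − 29°) = 0.5 I₀ · cos²(32°) = 0.3596 I₀.
After rotation:
Unpolarized light through the first polarizer → I₁ = ½ I₀, now polarized at 29°.
I₂ = I₁ cos²(33° − 29°) = 0.5 I₀ · cos²(4°) = 0.4976 I₀.
Ratio = 0.4976 / 0.3596 = 1.384.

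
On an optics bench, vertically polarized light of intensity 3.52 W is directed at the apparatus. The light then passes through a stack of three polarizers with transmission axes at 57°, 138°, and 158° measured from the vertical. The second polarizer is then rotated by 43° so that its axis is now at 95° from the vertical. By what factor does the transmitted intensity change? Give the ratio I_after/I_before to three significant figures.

Before rotation:
By Malus's law, I₁ = I₀ cos²(57° − 0°) = I₀ cos²(57°) = 0.2966 I₀.
I₂ = I₁ cos²(138° − 57°) = 0.2966 I₀ · cos²(81°) = 0.007259 I₀.
I₃ = I₂ cos²(158° − 138°) = 0.007259 I₀ · cos²(20°) = 0.00641 I₀.
After rotation:
I₁ = I₀ cos²(57° − 0°) = I₀ cos²(57°) = 0.2966 I₀.
I₂ = I₁ cos²(95° − 57°) = 0.2966 I₀ · cos²(38°) = 0.1842 I₀.
I₃ = I₂ cos²(158° − 95°) = 0.1842 I₀ · cos²(63°) = 0.03796 I₀.
Ratio = 0.03796 / 0.00641 = 5.923.

I_new/I_old ≈ 5.92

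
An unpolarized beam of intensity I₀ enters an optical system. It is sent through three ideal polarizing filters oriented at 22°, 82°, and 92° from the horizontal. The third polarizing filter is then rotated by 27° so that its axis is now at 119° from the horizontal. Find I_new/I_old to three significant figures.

Before rotation:
Unpolarized light through the first polarizer → I₁ = ½ I₀, now polarized at 22°.
I₂ = I₁ cos²(82° − 22°) = 0.5 I₀ · cos²(60°) = 0.125 I₀.
I₃ = I₂ cos²(92° − 82°) = 0.125 I₀ · cos²(10°) = 0.1212 I₀.
After rotation:
Unpolarized light through the first polarizer → I₁ = ½ I₀, now polarized at 22°.
I₂ = I₁ cos²(82° − 22°) = 0.5 I₀ · cos²(60°) = 0.125 I₀.
I₃ = I₂ cos²(119° − 82°) = 0.125 I₀ · cos²(37°) = 0.07973 I₀.
Ratio = 0.07973 / 0.1212 = 0.6576.

I_new/I_old ≈ 0.658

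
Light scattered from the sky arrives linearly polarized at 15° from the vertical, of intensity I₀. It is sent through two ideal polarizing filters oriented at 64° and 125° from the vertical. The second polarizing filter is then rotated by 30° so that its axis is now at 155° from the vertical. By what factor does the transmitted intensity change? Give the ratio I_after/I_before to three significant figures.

Before rotation:
I₁ = I₀ cos²(64° − 15°) = I₀ cos²(49°) = 0.4304 I₀.
I₂ = I₁ cos²(125° − 64°) = 0.4304 I₀ · cos²(61°) = 0.1012 I₀.
After rotation:
I₁ = I₀ cos²(64° − 15°) = I₀ cos²(49°) = 0.4304 I₀.
Angle between axes 1 and 2: 89°. I₂ = 0.4304 I₀ · cos²(89°) = 0.0001311 I₀.
Ratio = 0.0001311 / 0.1012 = 0.001296.

I_new/I_old ≈ 0.00130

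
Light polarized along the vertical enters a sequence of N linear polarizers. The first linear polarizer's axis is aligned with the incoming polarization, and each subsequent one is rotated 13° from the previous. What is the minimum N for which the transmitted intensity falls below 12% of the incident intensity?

First polarizer is aligned with the polarization: full transmission.
Each further stage multiplies by cos²(13°) = 0.9494.
After N polarizers: T = 0.9494^(N−1). Require T < 0.12 ⇒ N−1 > ln(0.12)/ln(0.9494) = 40.83, so N−1 ≥ 41 and N = 42.
Check: N=42 gives T = 0.1189 < 0.12; N=41 gives T = 0.1253.

N = 42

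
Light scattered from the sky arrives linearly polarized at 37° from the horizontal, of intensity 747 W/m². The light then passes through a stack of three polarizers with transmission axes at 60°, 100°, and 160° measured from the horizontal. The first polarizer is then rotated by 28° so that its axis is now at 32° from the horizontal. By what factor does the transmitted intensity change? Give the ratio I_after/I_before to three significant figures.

Before rotation:
By Malus's law, I₁ = I₀ cos²(60° − 37°) = I₀ cos²(23°) = 0.8473 I₀.
I₂ = I₁ cos²(100° − 60°) = 0.8473 I₀ · cos²(40°) = 0.4972 I₀.
I₃ = I₂ cos²(160° − 100°) = 0.4972 I₀ · cos²(60°) = 0.1243 I₀.
After rotation:
I₁ = I₀ cos²(32° − 37°) = I₀ cos²(5°) = 0.9924 I₀.
I₂ = I₁ cos²(100° − 32°) = 0.9924 I₀ · cos²(68°) = 0.1393 I₀.
I₃ = I₂ cos²(160° − 100°) = 0.1393 I₀ · cos²(60°) = 0.03482 I₀.
Ratio = 0.03482 / 0.1243 = 0.2801.

I_new/I_old ≈ 0.280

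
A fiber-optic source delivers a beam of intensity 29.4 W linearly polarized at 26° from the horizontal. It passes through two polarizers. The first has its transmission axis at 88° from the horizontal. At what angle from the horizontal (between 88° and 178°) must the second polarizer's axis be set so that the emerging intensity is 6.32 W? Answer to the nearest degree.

I₁ = I₀ cos²(88° − 26°) = I₀ cos²(62°) = 0.2204 I₀.
Target fraction: 6.32 / 29.4 W = 0.215 of I₀.
Need I₂/I₀ = 0.215, so cos²(θ − 88°) = 0.215 / 0.2204 = 0.9753.
θ − 88° = arccos(√0.9753) = 9.0°, giving θ ≈ 88 + 9.0 = 97.0°.

θ ≈ 97°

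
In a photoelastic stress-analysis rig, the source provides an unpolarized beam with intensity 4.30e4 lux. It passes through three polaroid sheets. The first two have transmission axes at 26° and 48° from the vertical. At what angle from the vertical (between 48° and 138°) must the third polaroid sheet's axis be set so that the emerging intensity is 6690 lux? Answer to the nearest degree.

Unpolarized light through the first polarizer → I₁ = ½ I₀, now polarized at 26°.
I₂ = I₁ cos²(48° − 26°) = 0.5 I₀ · cos²(22°) = 0.4298 I₀.
Target fraction: 6690 / 4.30e4 lux = 0.1556 of I₀.
Need I₃/I₀ = 0.1556, so cos²(θ − 48°) = 0.1556 / 0.4298 = 0.362.
θ − 48° = arccos(√0.362) = 53.0°, giving θ ≈ 48 + 53.0 = 101.0°.

θ ≈ 101°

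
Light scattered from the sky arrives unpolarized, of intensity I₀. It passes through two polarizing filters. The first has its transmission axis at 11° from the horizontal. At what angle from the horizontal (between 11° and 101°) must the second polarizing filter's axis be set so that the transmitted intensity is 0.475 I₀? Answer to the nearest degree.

θ ≈ 24°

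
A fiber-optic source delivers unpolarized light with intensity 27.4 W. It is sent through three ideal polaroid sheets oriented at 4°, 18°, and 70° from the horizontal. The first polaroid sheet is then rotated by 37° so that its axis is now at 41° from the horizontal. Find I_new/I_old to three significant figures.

I_new/I_old ≈ 0.900

Before rotation:
Unpolarized light through the first polarizer → I₁ = ½ I₀, now polarized at 4°.
I₂ = I₁ cos²(18° − 4°) = 0.5 I₀ · cos²(14°) = 0.4707 I₀.
I₃ = I₂ cos²(70° − 18°) = 0.4707 I₀ · cos²(52°) = 0.1784 I₀.
After rotation:
Unpolarized light through the first polarizer → I₁ = ½ I₀, now polarized at 41°.
I₂ = I₁ cos²(18° − 41°) = 0.5 I₀ · cos²(23°) = 0.4237 I₀.
I₃ = I₂ cos²(70° − 18°) = 0.4237 I₀ · cos²(52°) = 0.1606 I₀.
Ratio = 0.1606 / 0.1784 = 0.9.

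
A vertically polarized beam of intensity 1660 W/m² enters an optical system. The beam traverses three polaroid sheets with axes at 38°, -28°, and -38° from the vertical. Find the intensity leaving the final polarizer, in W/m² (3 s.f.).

I₁ = 1660 W/m² · cos²(38°) = 1031 W/m².
I₂ = I₁ · cos²(66°) = 1031 · 0.1654 = 170.5 W/m².
I₃ = I₂ · cos²(10°) = 170.5 · 0.9698 = 165.4 W/m².

I ≈ 165 W/m²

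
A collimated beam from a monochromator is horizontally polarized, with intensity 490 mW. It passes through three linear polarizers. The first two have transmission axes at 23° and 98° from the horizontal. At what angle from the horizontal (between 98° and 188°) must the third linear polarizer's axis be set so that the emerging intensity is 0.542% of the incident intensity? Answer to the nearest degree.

θ ≈ 170°

I₁ = I₀ cos²(23° − 0°) = I₀ cos²(23°) = 0.8473 I₀.
I₂ = I₁ cos²(98° − 23°) = 0.8473 I₀ · cos²(75°) = 0.05676 I₀.
Need I₃/I₀ = 0.00542, so cos²(θ − 98°) = 0.00542 / 0.05676 = 0.09549.
θ − 98° = arccos(√0.09549) = 72.0°, giving θ ≈ 98 + 72.0 = 170.0°.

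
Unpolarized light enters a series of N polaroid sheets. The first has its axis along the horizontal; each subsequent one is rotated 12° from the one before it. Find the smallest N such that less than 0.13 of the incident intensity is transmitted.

First polarizer halves the unpolarized light: factor 1/2.
Each further stage multiplies by cos²(12°) = 0.9568.
After N polarizers: T = 0.5·0.9568^(N−1). Require T < 0.13 ⇒ N−1 > ln(0.13/0.5)/ln(0.9568) = 30.48, so N−1 ≥ 31 and N = 32.
Check: N=32 gives T = 0.1271 < 0.13; N=31 gives T = 0.1328.

N = 32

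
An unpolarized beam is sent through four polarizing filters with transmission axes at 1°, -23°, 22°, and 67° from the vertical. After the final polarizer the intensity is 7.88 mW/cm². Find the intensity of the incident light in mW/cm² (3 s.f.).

I₀ ≈ 75.5 mW/cm²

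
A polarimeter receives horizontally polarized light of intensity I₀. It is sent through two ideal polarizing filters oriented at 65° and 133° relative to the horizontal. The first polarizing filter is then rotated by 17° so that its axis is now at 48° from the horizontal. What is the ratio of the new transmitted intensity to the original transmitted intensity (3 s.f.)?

I_new/I_old ≈ 0.136

Before rotation:
I₁ = I₀ cos²(65° − 0°) = I₀ cos²(65°) = 0.1786 I₀.
I₂ = I₁ cos²(133° − 65°) = 0.1786 I₀ · cos²(68°) = 0.02506 I₀.
After rotation:
I₁ = I₀ cos²(48° − 0°) = I₀ cos²(48°) = 0.4477 I₀.
I₂ = I₁ cos²(133° − 48°) = 0.4477 I₀ · cos²(85°) = 0.003401 I₀.
Ratio = 0.003401 / 0.02506 = 0.1357.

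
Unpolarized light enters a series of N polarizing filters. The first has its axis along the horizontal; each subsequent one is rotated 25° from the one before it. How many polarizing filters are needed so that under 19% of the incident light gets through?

First polarizer halves the unpolarized light: factor 1/2.
Each further stage multiplies by cos²(25°) = 0.8214.
After N polarizers: T = 0.5·0.8214^(N−1). Require T < 0.19 ⇒ N−1 > ln(0.19/0.5)/ln(0.8214) = 4.92, so N−1 ≥ 5 and N = 6.
Check: N=6 gives T = 0.187 < 0.19; N=5 gives T = 0.2276.

N = 6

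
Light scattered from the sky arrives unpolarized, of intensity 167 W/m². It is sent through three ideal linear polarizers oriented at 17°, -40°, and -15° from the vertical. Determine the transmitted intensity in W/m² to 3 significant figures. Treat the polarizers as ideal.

I ≈ 20.3 W/m²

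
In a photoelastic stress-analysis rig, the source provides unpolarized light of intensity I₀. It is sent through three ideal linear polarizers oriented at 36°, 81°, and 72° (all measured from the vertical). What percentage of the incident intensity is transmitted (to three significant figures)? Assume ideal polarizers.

≈ 24.4%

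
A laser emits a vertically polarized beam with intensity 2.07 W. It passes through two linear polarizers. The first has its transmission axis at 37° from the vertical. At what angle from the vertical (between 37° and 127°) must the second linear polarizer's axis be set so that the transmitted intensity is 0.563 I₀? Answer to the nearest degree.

θ ≈ 57°

I₁ = I₀ cos²(37° − 0°) = I₀ cos²(37°) = 0.6378 I₀.
Need I₂/I₀ = 0.563, so cos²(θ − 37°) = 0.563 / 0.6378 = 0.8827.
θ − 37° = arccos(√0.8827) = 20.0°, giving θ ≈ 37 + 20.0 = 57.0°.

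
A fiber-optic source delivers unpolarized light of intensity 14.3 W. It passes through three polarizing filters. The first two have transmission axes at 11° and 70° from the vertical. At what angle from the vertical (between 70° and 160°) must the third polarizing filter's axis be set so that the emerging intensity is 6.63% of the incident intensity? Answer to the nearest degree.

Unpolarized light through the first polarizer → I₁ = ½ I₀, now polarized at 11°.
I₂ = I₁ cos²(70° − 11°) = 0.5 I₀ · cos²(59°) = 0.1326 I₀.
Need I₃/I₀ = 0.0663, so cos²(θ − 70°) = 0.0663 / 0.1326 = 0.4999.
θ − 70° = arccos(√0.4999) = 45.0°, giving θ ≈ 70 + 45.0 = 115.0°.

θ ≈ 115°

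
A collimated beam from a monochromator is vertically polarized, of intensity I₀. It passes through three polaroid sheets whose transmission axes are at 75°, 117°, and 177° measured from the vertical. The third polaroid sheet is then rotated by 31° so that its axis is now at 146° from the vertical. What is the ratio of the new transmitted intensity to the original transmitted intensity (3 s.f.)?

Before rotation:
I₁ = I₀ cos²(75° − 0°) = I₀ cos²(75°) = 0.06699 I₀.
I₂ = I₁ cos²(117° − 75°) = 0.06699 I₀ · cos²(42°) = 0.03699 I₀.
I₃ = I₂ cos²(177° − 117°) = 0.03699 I₀ · cos²(60°) = 0.009249 I₀.
After rotation:
I₁ = I₀ cos²(75° − 0°) = I₀ cos²(75°) = 0.06699 I₀.
I₂ = I₁ cos²(117° − 75°) = 0.06699 I₀ · cos²(42°) = 0.03699 I₀.
I₃ = I₂ cos²(146° − 117°) = 0.03699 I₀ · cos²(29°) = 0.0283 I₀.
Ratio = 0.0283 / 0.009249 = 3.06.

I_new/I_old ≈ 3.06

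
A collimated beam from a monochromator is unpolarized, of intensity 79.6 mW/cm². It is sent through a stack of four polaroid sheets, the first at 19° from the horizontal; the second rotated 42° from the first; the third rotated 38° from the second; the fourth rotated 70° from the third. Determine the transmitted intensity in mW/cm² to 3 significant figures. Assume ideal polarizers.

I ≈ 1.60 mW/cm²

Unpolarized light through the first polarizer → I₁ = 79.6 mW/cm²/2 = 39.8 mW/cm², polarized at 19°.
I₂ = I₁ · cos²(42°) = 39.8 · 0.5523 = 21.98 mW/cm².
I₃ = I₂ · cos²(38°) = 21.98 · 0.621 = 13.65 mW/cm².
I₄ = I₃ · cos²(70°) = 13.65 · 0.117 = 1.597 mW/cm².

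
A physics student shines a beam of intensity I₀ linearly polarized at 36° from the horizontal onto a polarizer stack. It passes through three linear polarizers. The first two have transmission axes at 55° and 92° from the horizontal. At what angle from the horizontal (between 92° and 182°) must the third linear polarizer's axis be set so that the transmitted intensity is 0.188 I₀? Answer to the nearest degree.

I₁ = I₀ cos²(55° − 36°) = I₀ cos²(19°) = 0.894 I₀.
I₂ = I₁ cos²(92° − 55°) = 0.894 I₀ · cos²(37°) = 0.5702 I₀.
Need I₃/I₀ = 0.188, so cos²(θ − 92°) = 0.188 / 0.5702 = 0.3297.
θ − 92° = arccos(√0.3297) = 55.0°, giving θ ≈ 92 + 55.0 = 147.0°.

θ ≈ 147°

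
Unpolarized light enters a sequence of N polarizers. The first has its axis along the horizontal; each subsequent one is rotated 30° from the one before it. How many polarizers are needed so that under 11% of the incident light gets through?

N = 7

First polarizer halves the unpolarized light: factor 1/2.
Each further stage multiplies by cos²(30°) = 0.75.
After N polarizers: T = 0.5·0.75^(N−1). Require T < 0.11 ⇒ N−1 > ln(0.11/0.5)/ln(0.75) = 5.26, so N−1 ≥ 6 and N = 7.
Check: N=7 gives T = 0.08899 < 0.11; N=6 gives T = 0.1187.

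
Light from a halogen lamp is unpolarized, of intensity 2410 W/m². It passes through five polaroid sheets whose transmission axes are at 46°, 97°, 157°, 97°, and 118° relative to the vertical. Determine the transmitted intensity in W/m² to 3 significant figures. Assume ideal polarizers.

I ≈ 26.0 W/m²

Unpolarized light through the first polarizer → I₁ = 2410 W/m²/2 = 1205 W/m², polarized at 46°.
I₂ = I₁ · cos²(51°) = 1205 · 0.396 = 477.2 W/m².
I₃ = I₂ · cos²(60°) = 477.2 · 0.25 = 119.3 W/m².
I₄ = I₃ · cos²(60°) = 119.3 · 0.25 = 29.83 W/m².
I₅ = I₄ · cos²(21°) = 29.83 · 0.8716 = 26 W/m².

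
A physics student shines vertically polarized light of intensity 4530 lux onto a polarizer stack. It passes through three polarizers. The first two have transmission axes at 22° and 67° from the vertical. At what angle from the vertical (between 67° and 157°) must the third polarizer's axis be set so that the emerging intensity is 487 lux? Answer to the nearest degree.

I₁ = I₀ cos²(22° − 0°) = I₀ cos²(22°) = 0.8597 I₀.
I₂ = I₁ cos²(67° − 22°) = 0.8597 I₀ · cos²(45°) = 0.4298 I₀.
Target fraction: 487 / 4530 lux = 0.1075 of I₀.
Need I₃/I₀ = 0.1075, so cos²(θ − 67°) = 0.1075 / 0.4298 = 0.2501.
θ − 67° = arccos(√0.2501) = 60.0°, giving θ ≈ 67 + 60.0 = 127.0°.

θ ≈ 127°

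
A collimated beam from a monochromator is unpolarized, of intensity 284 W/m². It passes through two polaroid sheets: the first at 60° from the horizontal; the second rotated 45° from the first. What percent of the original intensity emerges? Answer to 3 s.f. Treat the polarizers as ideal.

Unpolarized light through the first polarizer → I₁ = 284 W/m²/2 = 142 W/m², polarized at 60°.
I₂ = I₁ · cos²(45°) = 142 · 0.5 = 71 W/m².
That is 25% of the incident intensity.

≈ 25.0%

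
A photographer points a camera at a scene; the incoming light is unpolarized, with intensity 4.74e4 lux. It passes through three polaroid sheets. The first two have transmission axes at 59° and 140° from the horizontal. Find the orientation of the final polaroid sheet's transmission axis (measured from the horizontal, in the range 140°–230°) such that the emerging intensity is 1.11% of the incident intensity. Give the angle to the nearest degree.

θ ≈ 158°

Unpolarized light through the first polarizer → I₁ = ½ I₀, now polarized at 59°.
I₂ = I₁ cos²(140° − 59°) = 0.5 I₀ · cos²(81°) = 0.01224 I₀.
Need I₃/I₀ = 0.0111, so cos²(θ − 140°) = 0.0111 / 0.01224 = 0.9072.
θ − 140° = arccos(√0.9072) = 17.7°, giving θ ≈ 140 + 17.7 = 157.7°.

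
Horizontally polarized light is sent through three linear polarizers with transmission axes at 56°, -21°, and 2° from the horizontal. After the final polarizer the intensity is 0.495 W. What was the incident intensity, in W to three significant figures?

I₁ = I₀ cos²(56° − 0°) = I₀ cos²(56°) = 0.3127 I₀.
I₂ = I₁ cos²(-21° − 56°) = 0.3127 I₀ · cos²(77°) = 0.01582 I₀.
I₃ = I₂ cos²(2° + 21°) = 0.01582 I₀ · cos²(23°) = 0.01341 I₀.
So 0.495 W = 0.01341 I₀, giving I₀ = 0.495/0.01341 = 36.92 W.

I₀ ≈ 36.9 W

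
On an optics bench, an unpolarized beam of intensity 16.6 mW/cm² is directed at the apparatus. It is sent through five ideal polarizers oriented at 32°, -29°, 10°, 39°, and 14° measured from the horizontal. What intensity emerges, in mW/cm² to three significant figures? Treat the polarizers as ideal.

I ≈ 0.740 mW/cm²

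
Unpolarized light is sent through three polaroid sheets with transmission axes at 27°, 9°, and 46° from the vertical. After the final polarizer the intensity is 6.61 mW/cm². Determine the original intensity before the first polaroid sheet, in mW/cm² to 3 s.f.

Unpolarized light through the first polarizer → I₁ = ½ I₀, now polarized at 27°.
I₂ = I₁ cos²(9° − 27°) = 0.5 I₀ · cos²(18°) = 0.4523 I₀.
I₃ = I₂ cos²(46° − 9°) = 0.4523 I₀ · cos²(37°) = 0.2885 I₀.
So 6.61 mW/cm² = 0.2885 I₀, giving I₀ = 6.61/0.2885 = 22.92 mW/cm².

I₀ ≈ 22.9 mW/cm²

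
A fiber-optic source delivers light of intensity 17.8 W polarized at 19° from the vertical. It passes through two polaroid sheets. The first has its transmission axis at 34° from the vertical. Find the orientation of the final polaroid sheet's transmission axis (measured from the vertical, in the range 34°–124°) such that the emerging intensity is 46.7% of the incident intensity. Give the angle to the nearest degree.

I₁ = I₀ cos²(34° − 19°) = I₀ cos²(15°) = 0.933 I₀.
Need I₂/I₀ = 0.467, so cos²(θ − 34°) = 0.467 / 0.933 = 0.5005.
θ − 34° = arccos(√0.5005) = 45.0°, giving θ ≈ 34 + 45.0 = 79.0°.

θ ≈ 79°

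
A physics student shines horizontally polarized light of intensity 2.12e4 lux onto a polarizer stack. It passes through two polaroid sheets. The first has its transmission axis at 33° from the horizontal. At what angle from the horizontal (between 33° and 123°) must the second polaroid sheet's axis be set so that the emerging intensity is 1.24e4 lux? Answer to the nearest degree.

I₁ = I₀ cos²(33° − 0°) = I₀ cos²(33°) = 0.7034 I₀.
Target fraction: 1.24e4 / 2.12e4 lux = 0.5849 of I₀.
Need I₂/I₀ = 0.5849, so cos²(θ − 33°) = 0.5849 / 0.7034 = 0.8316.
θ − 33° = arccos(√0.8316) = 24.2°, giving θ ≈ 33 + 24.2 = 57.2°.

θ ≈ 57°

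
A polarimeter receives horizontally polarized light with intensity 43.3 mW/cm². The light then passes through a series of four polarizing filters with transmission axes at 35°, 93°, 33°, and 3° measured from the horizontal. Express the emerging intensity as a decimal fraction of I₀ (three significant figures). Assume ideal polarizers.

I₁ = 43.3 mW/cm² · cos²(35°) = 29.05 mW/cm².
I₂ = I₁ · cos²(58°) = 29.05 · 0.2808 = 8.159 mW/cm².
I₃ = I₂ · cos²(60°) = 8.159 · 0.25 = 2.04 mW/cm².
I₄ = I₃ · cos²(30°) = 2.04 · 0.75 = 1.53 mW/cm².
Transmitted fraction = 0.03533.

I/I₀ ≈ 0.0353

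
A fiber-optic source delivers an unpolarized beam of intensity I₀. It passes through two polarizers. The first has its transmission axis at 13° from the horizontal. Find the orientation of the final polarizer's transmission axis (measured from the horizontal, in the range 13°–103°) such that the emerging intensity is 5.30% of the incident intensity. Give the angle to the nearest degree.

Unpolarized light through the first polarizer → I₁ = ½ I₀, now polarized at 13°.
Need I₂/I₀ = 0.053, so cos²(θ − 13°) = 0.053 / 0.5 = 0.106.
θ − 13° = arccos(√0.106) = 71.0°, giving θ ≈ 13 + 71.0 = 84.0°.

θ ≈ 84°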